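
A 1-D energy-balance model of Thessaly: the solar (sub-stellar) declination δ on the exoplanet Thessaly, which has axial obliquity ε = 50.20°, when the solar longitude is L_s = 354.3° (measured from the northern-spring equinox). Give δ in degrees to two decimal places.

sin δ = sin ε · sin L_s = sin 50.20° × sin 354.3° = -0.076306.
δ = arcsin(-0.076306) = -4.38°.

δ = -4.38°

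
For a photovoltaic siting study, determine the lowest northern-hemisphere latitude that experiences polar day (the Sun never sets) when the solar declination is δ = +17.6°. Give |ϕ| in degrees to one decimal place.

|ϕ| = 72.4°

Polar day requires cos h₀ = −tan ϕ tan δ ≤ −1, i.e. tan ϕ tan δ ≥ 1.
The boundary is |tan ϕ| · |tan δ| = 1, so |ϕ| = 90° − |δ| = 90° − 17.6° = 72.4° in the northern hemisphere.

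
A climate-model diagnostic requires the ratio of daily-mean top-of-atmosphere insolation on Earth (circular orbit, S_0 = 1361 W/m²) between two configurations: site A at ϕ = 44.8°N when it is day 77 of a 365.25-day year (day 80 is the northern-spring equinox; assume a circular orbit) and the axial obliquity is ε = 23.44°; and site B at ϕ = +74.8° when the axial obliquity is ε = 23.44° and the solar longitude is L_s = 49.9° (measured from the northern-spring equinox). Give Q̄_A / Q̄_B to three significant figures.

Q̄_A / Q̄_B ≈ 0.745

— Configuration A (ϕ=+44.8°):
Solar longitude: L_s = 360° × (77 − 80)/365.25 = -2.957°, i.e. -2.957° + 360° = 357.043°.
sin δ = sin 23.44° × sin 357.043° = -0.02052, so δ = -1.176°.
cos h₀ = −tan(+44.8°) tan(-1.176°) = 0.0204, h₀ = 1.5504 rad.
Bracket: h₀ sin ϕ sin δ + cos ϕ cos δ sin h₀ = 1.5504×0.70463×-0.02052 + 0.70957×0.99979×0.99979 = -0.022417 + 0.709272 = 0.686855.
Q̄ = (S_0/π) × [bracket] = (1361/π) × 0.686855 = 297.56 W/m².
— Configuration B (ϕ=+74.8°):
Solar declination: sin δ = sin ε · sin L_s = sin 23.44° × sin 49.9° = 0.30428, so δ = +17.715°.
cos h₀ = −tan(+74.8°) tan(+17.715°) = -1.1757 ≤ −1 ⇒ polar day, h₀ = π.
Bracket: h₀ sin ϕ sin δ + cos ϕ cos δ sin h₀ = 3.1416×0.96502×0.30428 + 0.26219×0.95258×0.00000 = 0.922488 + 0.000000 = 0.922488.
Q̄ = (S_0/π) × [bracket] = (1361/π) × 0.922488 = 399.64 W/m².
Ratio Q̄_A / Q̄_B = 297.56 / 399.64 = 0.7446.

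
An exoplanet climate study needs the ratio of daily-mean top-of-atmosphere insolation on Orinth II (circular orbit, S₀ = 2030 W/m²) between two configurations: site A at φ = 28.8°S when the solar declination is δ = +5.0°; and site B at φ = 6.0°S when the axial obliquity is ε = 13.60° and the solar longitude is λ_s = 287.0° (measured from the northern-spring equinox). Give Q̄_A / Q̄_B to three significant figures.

Q̄_A / Q̄_B ≈ 0.803

— Configuration A (φ=-28.8°):
cos H₀ = −tan(-28.8°) tan(+5.000°) = 0.0481, H₀ = 1.5227 rad.
Bracket: H₀ sin φ sin δ + cos φ cos δ sin H₀ = 1.5227×-0.48175×0.08716 + 0.87631×0.99619×0.99884 = -0.063937 + 0.871959 = 0.808022.
Q̄ = (S₀/π) × [bracket] = (2030/π) × 0.808022 = 522.12 W/m².
— Configuration B (φ=-6.0°):
Solar declination: sin δ = sin ε · sin λ_s = sin 13.60° × sin 287.0° = -0.22487, so δ = -12.995°.
cos H₀ = −tan(-6.0°) tan(-12.995°) = -0.0243, H₀ = 1.5951 rad.
Bracket: H₀ sin φ sin δ + cos φ cos δ sin H₀ = 1.5951×-0.10453×-0.22487 + 0.99452×0.97439×0.99971 = 0.037494 + 0.968769 = 1.006263.
Q̄ = (S₀/π) × [bracket] = (2030/π) × 1.006263 = 650.22 W/m².
Ratio Q̄_A / Q̄_B = 522.12 / 650.22 = 0.8030.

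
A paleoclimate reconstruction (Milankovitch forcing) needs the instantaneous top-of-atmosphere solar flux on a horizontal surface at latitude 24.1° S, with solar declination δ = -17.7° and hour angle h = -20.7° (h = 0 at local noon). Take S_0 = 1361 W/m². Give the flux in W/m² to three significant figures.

1.28e+03 W/m²

cos θ_z = sin ϕ sin δ + cos ϕ cos δ cos h = 0.124146 + 0.813483 = 0.937629.
Flux = S_0 · cos θ_z = 1361 × 0.937629 = 1276 W/m².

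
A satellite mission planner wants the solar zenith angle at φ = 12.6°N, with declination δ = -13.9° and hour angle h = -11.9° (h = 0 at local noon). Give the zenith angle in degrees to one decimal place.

θ_z = 29.0°

cos θ_z = sin φ sin δ + cos φ cos δ cos h = -0.052404 + 0.926979 = 0.874575.
θ_z = arccos(0.874575) = 29.0°.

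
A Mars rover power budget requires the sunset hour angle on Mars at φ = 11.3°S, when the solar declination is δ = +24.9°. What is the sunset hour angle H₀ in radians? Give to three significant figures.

H₀ = 1.48 rad

cos H₀ = −tan φ · tan δ = −tan(-11.3°) × tan(+24.900°) = 0.0928, so H₀ = 1.4779 rad = 84.68°.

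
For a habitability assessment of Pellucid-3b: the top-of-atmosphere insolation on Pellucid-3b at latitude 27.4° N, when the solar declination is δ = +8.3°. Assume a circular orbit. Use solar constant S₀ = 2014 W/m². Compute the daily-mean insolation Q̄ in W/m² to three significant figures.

Q̄ ≈ 632 W/m²

cos H₀ = −tan(+27.4°) tan(+8.300°) = -0.0756, H₀ = 1.6465 rad.
Bracket: H₀ sin φ sin δ + cos φ cos δ sin H₀ = 1.6465×0.46020×0.14436 + 0.88782×0.98953×0.99714 = 0.109384 + 0.876012 = 0.985396.
Q̄ = (S₀/π) × [bracket] = (2014/π) × 0.985396 = 631.7 W/m².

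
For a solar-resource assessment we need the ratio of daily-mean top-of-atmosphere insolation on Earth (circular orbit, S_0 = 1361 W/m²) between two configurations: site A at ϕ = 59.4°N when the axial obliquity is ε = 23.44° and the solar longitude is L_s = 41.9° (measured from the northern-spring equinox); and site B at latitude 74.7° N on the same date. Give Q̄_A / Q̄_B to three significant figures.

— Configuration A (ϕ=+59.4°):
Solar declination: sin δ = sin ε · sin L_s = sin 23.44° × sin 41.9° = 0.26566, so δ = +15.406°.
cos h₀ = −tan(+59.4°) tan(+15.406°) = -0.4659, h₀ = 2.0555 rad.
Bracket: h₀ sin ϕ sin δ + cos ϕ cos δ sin h₀ = 2.0555×0.86074×0.26566 + 0.50904×0.96407×0.88482 = 0.470019 + 0.434226 = 0.904245.
Q̄ = (S_0/π) × [bracket] = (1361/π) × 0.904245 = 391.74 W/m².
— Configuration B (ϕ=+74.7°):
cos h₀ = −tan(+74.7°) tan(+15.406°) = -1.0073 ≤ −1 ⇒ polar day, h₀ = π.
Bracket: h₀ sin ϕ sin δ + cos ϕ cos δ sin h₀ = 3.1416×0.96456×0.26566 + 0.26387×0.96407×0.00000 = 0.805019 + 0.000000 = 0.805019.
Q̄ = (S_0/π) × [bracket] = (1361/π) × 0.805019 = 348.75 W/m².
Ratio Q̄_A / Q̄_B = 391.74 / 348.75 = 1.123.

Q̄_A / Q̄_B ≈ 1.12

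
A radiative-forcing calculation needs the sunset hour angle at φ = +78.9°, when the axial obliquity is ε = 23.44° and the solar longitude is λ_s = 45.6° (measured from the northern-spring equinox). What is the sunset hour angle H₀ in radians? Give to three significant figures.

Solar declination: sin δ = sin ε · sin λ_s = sin 23.44° × sin 45.6° = 0.28421, so δ = +16.512°.
Sunrise equation: cos H₀ = −tan φ · tan δ = -1.5109 ≤ −1, so the Sun never sets (polar day) and H₀ = π.

H₀ = 3.14 rad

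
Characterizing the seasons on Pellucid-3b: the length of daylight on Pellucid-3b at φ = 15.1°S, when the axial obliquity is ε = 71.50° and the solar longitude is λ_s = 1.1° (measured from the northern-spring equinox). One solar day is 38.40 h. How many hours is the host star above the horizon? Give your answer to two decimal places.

19.14 h

Solar declination: sin δ = sin ε · sin λ_s = sin 71.50° × sin 1.1° = 0.01821, so δ = +1.043°.
cos H₀ = −tan φ · tan δ = −tan(-15.1°) × tan(+1.043°) = 0.0049, so H₀ = 1.5659 rad = 89.72°.
Daylight = 2H₀/(2π) × 38.40 h = (1.5659/π) × 38.40 = 19.14 h.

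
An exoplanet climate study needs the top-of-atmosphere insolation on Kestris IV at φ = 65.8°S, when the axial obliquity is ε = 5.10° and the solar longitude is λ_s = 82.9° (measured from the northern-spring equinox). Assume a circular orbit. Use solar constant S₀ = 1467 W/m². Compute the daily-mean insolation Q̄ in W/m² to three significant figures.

Q̄ ≈ 135 W/m²

Solar declination: sin δ = sin ε · sin λ_s = sin 5.10° × sin 82.9° = 0.08821, so δ = +5.061°.
cos H₀ = −tan(-65.8°) tan(+5.061°) = 0.1971, H₀ = 1.3724 rad.
Bracket: H₀ sin φ sin δ + cos φ cos δ sin H₀ = 1.3724×-0.91212×0.08821 + 0.40992×0.99610×0.98039 = -0.110421 + 0.400314 = 0.289893.
Q̄ = (S₀/π) × [bracket] = (1467/π) × 0.289893 = 135.4 W/m².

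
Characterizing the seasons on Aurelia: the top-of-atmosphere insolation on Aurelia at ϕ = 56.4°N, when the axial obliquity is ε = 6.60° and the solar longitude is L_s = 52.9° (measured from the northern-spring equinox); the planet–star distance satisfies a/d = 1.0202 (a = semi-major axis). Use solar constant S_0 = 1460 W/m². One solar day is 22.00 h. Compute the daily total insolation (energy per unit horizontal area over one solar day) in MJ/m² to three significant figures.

25.9 MJ/m²

Solar declination: sin δ = sin ε · sin L_s = sin 6.60° × sin 52.9° = 0.09167, so δ = +5.260°.
cos h₀ = −tan(+56.4°) tan(+5.260°) = -0.1386, h₀ = 1.7098 rad.
Bracket: h₀ sin ϕ sin δ + cos ϕ cos δ sin h₀ = 1.7098×0.83292×0.09167 + 0.55339×0.99579×0.99035 = 0.130550 + 0.545742 = 0.676292.
Inverse-square distance factor (a/d)² = 1.0202² = 1.040808.
Q̄ = (S_0/π) × 1.040808 × [bracket] = (1460/π) × 1.040808 × 0.676292 = 327.12 W/m².
Daily total = Q̄ × 22.00 h × 3600 s/h = 327.12 × 22.00 × 3600 / 10⁶ = 25.91 MJ/m².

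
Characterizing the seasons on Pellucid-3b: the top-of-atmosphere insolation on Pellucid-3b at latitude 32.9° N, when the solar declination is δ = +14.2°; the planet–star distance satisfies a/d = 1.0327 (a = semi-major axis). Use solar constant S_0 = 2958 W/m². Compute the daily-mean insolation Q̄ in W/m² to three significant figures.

Q̄ ≈ 1.04e+03 W/m²

cos h₀ = −tan(+32.9°) tan(+14.200°) = -0.1637, h₀ = 1.7352 rad.
Bracket: h₀ sin ϕ sin δ + cos ϕ cos δ sin h₀ = 1.7352×0.54317×0.24531 + 0.83962×0.96945×0.98651 = 0.231207 + 0.802989 = 1.034196.
Inverse-square distance factor (a/d)² = 1.0327² = 1.066469.
Q̄ = (S_0/π) × 1.066469 × [bracket] = (2958/π) × 1.066469 × 1.034196 = 1038 W/m².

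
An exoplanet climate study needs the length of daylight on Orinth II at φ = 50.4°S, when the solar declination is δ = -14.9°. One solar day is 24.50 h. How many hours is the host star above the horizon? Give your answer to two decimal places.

14.80 h

cos H₀ = −tan φ · tan δ = −tan(-50.4°) × tan(-14.900°) = -0.3216, so H₀ = 1.8983 rad = 108.76°.
Daylight = 2H₀/(2π) × 24.50 h = (1.8983/π) × 24.50 = 14.80 h.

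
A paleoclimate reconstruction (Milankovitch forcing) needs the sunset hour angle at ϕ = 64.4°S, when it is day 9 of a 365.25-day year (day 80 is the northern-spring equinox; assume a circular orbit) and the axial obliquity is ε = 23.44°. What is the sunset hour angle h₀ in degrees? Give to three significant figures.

Solar longitude: L_s = 360° × (9 − 80)/365.25 = -69.979°, i.e. -69.979° + 360° = 290.021°.
sin δ = sin 23.44° × sin 290.021° = -0.37375, so δ = -21.947°.
cos h₀ = −tan ϕ · tan δ = −tan(-64.4°) × tan(-21.947°) = -0.8410, so h₀ = 2.5700 rad = 147.25°.

h₀ = 147°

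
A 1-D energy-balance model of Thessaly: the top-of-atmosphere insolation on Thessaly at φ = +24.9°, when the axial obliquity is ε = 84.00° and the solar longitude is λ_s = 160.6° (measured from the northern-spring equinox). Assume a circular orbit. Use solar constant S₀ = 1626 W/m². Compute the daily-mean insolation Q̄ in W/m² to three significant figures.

Q̄ ≈ 562 W/m²

Solar declination: sin δ = sin ε · sin λ_s = sin 84.00° × sin 160.6° = 0.33034, so δ = +19.290°.
cos H₀ = −tan(+24.9°) tan(+19.290°) = -0.1625, H₀ = 1.7340 rad.
Bracket: H₀ sin φ sin δ + cos φ cos δ sin H₀ = 1.7340×0.42104×0.33034 + 0.90704×0.94386×0.98672 = 0.241176 + 0.844750 = 1.085926.
Q̄ = (S₀/π) × [bracket] = (1626/π) × 1.085926 = 562.0 W/m².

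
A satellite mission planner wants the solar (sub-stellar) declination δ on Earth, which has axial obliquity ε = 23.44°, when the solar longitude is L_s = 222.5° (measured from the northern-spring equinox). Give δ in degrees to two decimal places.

δ = -15.59°

sin δ = sin ε · sin L_s = sin 23.44° × sin 222.5° = -0.268742.
δ = arcsin(-0.268742) = -15.59°.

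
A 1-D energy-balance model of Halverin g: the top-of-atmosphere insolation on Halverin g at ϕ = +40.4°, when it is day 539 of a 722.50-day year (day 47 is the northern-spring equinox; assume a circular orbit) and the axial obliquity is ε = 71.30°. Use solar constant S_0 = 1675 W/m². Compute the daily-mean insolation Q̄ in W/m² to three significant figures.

Solar longitude: L_s = 360° × (539 − 47)/722.50 = 245.149°.
sin δ = sin 71.30° × sin 245.149° = -0.85950, so δ = -59.261°.
cos h₀ = −tan(+40.4°) tan(-59.261°) = 1.4311 ≥ 1 ⇒ polar night, h₀ = 0 and Q̄ = 0.

Q̄ ≈ 0.00 W/m²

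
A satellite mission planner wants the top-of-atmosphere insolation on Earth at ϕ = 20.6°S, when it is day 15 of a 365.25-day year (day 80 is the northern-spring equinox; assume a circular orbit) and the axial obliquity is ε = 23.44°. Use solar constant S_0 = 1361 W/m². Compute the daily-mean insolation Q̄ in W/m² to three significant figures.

Solar longitude: L_s = 360° × (15 − 80)/365.25 = -64.066°, i.e. -64.066° + 360° = 295.934°.
sin δ = sin 23.44° × sin 295.934° = -0.35773, so δ = -20.961°.
cos h₀ = −tan(-20.6°) tan(-20.961°) = -0.1440, h₀ = 1.7153 rad.
Bracket: h₀ sin ϕ sin δ + cos ϕ cos δ sin h₀ = 1.7153×-0.35184×-0.35773 + 0.93606×0.93383×0.98958 = 0.215894 + 0.865013 = 1.080907.
Q̄ = (S_0/π) × [bracket] = (1361/π) × 1.080907 = 468.3 W/m².

Q̄ ≈ 468 W/m²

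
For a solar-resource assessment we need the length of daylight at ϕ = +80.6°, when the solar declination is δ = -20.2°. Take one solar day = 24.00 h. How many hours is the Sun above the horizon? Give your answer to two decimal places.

0.00 h

cos h₀ = −tan ϕ · tan δ = 2.2225 ≥ 1, so the Sun never rises (polar night) and h₀ = 0.
Daylight = 2h₀/(2π) × 24.00 h = (0.0000/π) × 24.00 = 0.00 h.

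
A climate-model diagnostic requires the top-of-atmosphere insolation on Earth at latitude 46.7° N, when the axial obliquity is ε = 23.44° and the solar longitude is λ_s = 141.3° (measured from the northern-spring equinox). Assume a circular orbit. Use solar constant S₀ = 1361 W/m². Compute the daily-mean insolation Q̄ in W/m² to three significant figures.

Solar declination: sin δ = sin ε · sin λ_s = sin 23.44° × sin 141.3° = 0.24871, so δ = +14.401°.
cos H₀ = −tan(+46.7°) tan(+14.401°) = -0.2725, H₀ = 1.8468 rad.
Bracket: H₀ sin φ sin δ + cos φ cos δ sin H₀ = 1.8468×0.72777×0.24871 + 0.68582×0.96858×0.96216 = 0.334278 + 0.639136 = 0.973414.
Q̄ = (S₀/π) × [bracket] = (1361/π) × 0.973414 = 421.7 W/m².

Q̄ ≈ 422 W/m²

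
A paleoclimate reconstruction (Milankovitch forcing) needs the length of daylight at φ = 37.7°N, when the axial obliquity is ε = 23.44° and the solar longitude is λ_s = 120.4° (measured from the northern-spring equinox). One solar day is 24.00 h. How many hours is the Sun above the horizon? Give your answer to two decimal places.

Solar declination: sin δ = sin ε · sin λ_s = sin 23.44° × sin 120.4° = 0.34310, so δ = +20.066°.
cos H₀ = −tan φ · tan δ = −tan(+37.7°) × tan(+20.066°) = -0.2823, so H₀ = 1.8570 rad = 106.40°.
Daylight = 2H₀/(2π) × 24.00 h = (1.8570/π) × 24.00 = 14.19 h.

14.19 h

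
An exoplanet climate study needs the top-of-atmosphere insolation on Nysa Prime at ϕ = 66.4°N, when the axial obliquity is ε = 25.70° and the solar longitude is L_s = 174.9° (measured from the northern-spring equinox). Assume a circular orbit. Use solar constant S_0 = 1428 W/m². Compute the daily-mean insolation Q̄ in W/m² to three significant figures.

Solar declination: sin δ = sin ε · sin L_s = sin 25.70° × sin 174.9° = 0.03855, so δ = +2.209°.
cos h₀ = −tan(+66.4°) tan(+2.209°) = -0.0883, h₀ = 1.6592 rad.
Bracket: h₀ sin ϕ sin δ + cos ϕ cos δ sin h₀ = 1.6592×0.91636×0.03855 + 0.40035×0.99926×0.99609 = 0.058612 + 0.398490 = 0.457102.
Q̄ = (S_0/π) × [bracket] = (1428/π) × 0.457102 = 207.8 W/m².

Q̄ ≈ 208 W/m²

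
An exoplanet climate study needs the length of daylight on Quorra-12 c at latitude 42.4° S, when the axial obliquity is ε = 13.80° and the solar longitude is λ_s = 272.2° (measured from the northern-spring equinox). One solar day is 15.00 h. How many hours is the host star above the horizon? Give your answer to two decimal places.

8.58 h

Solar declination: sin δ = sin ε · sin λ_s = sin 13.80° × sin 272.2° = -0.23836, so δ = -13.790°.
cos H₀ = −tan φ · tan δ = −tan(-42.4°) × tan(-13.790°) = -0.2241, so H₀ = 1.7968 rad = 102.95°.
Daylight = 2H₀/(2π) × 15.00 h = (1.7968/π) × 15.00 = 8.58 h.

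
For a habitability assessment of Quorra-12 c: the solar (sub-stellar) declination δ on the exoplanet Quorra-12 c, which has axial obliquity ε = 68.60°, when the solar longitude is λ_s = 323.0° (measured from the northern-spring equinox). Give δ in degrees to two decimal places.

sin δ = sin ε · sin λ_s = sin 68.60° × sin 323.0° = -0.560323.
δ = arcsin(-0.560323) = -34.08°.

δ = -34.08°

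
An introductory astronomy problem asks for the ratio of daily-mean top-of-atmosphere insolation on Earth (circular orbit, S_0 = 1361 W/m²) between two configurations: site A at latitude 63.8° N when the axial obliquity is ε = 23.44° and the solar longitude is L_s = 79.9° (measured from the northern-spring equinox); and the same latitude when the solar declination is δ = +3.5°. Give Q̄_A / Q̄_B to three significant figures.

Q̄_A / Q̄_B ≈ 2.12

— Configuration A (ϕ=+63.8°):
Solar declination: sin δ = sin ε · sin L_s = sin 23.44° × sin 79.9° = 0.39162, so δ = +23.056°.
cos h₀ = −tan(+63.8°) tan(+23.056°) = -0.8650, h₀ = 2.6159 rad.
Bracket: h₀ sin ϕ sin δ + cos ϕ cos δ sin h₀ = 2.6159×0.89726×0.39162 + 0.44151×0.92013×0.50182 = 0.919188 + 0.203863 = 1.123051.
Q̄ = (S_0/π) × [bracket] = (1361/π) × 1.123051 = 486.53 W/m².
— Configuration B (ϕ=+63.8°):
cos h₀ = −tan(+63.8°) tan(+3.500°) = -0.1243, h₀ = 1.6954 rad.
Bracket: h₀ sin ϕ sin δ + cos ϕ cos δ sin h₀ = 1.6954×0.89726×0.06105 + 0.44151×0.99813×0.99224 = 0.092870 + 0.437265 = 0.530135.
Q̄ = (S_0/π) × [bracket] = (1361/π) × 0.530135 = 229.66 W/m².
Ratio Q̄_A / Q̄_B = 486.53 / 229.66 = 2.118.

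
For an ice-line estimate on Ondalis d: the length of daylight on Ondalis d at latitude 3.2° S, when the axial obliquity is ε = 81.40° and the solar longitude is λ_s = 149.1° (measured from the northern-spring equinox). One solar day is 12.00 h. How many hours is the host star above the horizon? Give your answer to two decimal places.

5.87 h

Solar declination: sin δ = sin ε · sin λ_s = sin 81.40° × sin 149.1° = 0.50777, so δ = +30.515°.
cos H₀ = −tan φ · tan δ = −tan(-3.2°) × tan(+30.515°) = 0.0330, so H₀ = 1.5378 rad = 88.11°.
Daylight = 2H₀/(2π) × 12.00 h = (1.5378/π) × 12.00 = 5.87 h.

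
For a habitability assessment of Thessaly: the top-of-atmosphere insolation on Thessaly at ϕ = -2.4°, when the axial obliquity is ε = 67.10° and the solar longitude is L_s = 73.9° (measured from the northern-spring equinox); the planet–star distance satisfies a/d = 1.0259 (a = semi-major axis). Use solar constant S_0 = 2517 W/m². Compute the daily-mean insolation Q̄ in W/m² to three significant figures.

Solar declination: sin δ = sin ε · sin L_s = sin 67.10° × sin 73.9° = 0.88506, so δ = +62.258°.
cos h₀ = −tan(-2.4°) tan(+62.258°) = 0.0797, h₀ = 1.4910 rad.
Bracket: h₀ sin ϕ sin δ + cos ϕ cos δ sin h₀ = 1.4910×-0.04188×0.88506 + 0.99912×0.46549×0.99682 = -0.055266 + 0.463601 = 0.408335.
Inverse-square distance factor (a/d)² = 1.0259² = 1.052471.
Q̄ = (S_0/π) × 1.052471 × [bracket] = (2517/π) × 1.052471 × 0.408335 = 344.3 W/m².

Q̄ ≈ 344 W/m²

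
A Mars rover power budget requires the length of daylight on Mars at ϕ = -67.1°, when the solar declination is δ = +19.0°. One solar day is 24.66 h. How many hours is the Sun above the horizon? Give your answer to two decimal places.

cos h₀ = −tan ϕ · tan δ = −tan(-67.1°) × tan(+19.000°) = 0.8151, so h₀ = 0.6178 rad = 35.40°.
Daylight = 2h₀/(2π) × 24.66 h = (0.6178/π) × 24.66 = 4.85 h.

4.85 h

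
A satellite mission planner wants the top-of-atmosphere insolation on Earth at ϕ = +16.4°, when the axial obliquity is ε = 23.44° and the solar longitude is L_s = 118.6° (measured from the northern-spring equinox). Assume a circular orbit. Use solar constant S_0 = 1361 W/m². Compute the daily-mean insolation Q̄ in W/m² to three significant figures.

Solar declination: sin δ = sin ε · sin L_s = sin 23.44° × sin 118.6° = 0.34925, so δ = +20.442°.
cos h₀ = −tan(+16.4°) tan(+20.442°) = -0.1097, h₀ = 1.6807 rad.
Bracket: h₀ sin ϕ sin δ + cos ϕ cos δ sin h₀ = 1.6807×0.28234×0.34925 + 0.95931×0.93703×0.99396 = 0.165729 + 0.893473 = 1.059202.
Q̄ = (S_0/π) × [bracket] = (1361/π) × 1.059202 = 458.9 W/m².

Q̄ ≈ 459 W/m²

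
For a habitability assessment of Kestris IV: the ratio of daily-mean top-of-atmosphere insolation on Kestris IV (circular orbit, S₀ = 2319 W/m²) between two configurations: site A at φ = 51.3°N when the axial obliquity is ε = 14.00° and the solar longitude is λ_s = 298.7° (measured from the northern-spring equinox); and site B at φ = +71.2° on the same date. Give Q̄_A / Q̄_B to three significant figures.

— Configuration A (φ=+51.3°):
Solar declination: sin δ = sin ε · sin λ_s = sin 14.00° × sin 298.7° = -0.21220, so δ = -12.251°.
cos H₀ = −tan(+51.3°) tan(-12.251°) = 0.2710, H₀ = 1.2963 rad.
Bracket: H₀ sin φ sin δ + cos φ cos δ sin H₀ = 1.2963×0.78043×-0.21220 + 0.62524×0.97723×0.96257 = -0.214677 + 0.588133 = 0.373456.
Q̄ = (S₀/π) × [bracket] = (2319/π) × 0.373456 = 275.67 W/m².
— Configuration B (φ=+71.2°):
cos H₀ = −tan(+71.2°) tan(-12.251°) = 0.6379, H₀ = 0.8791 rad.
Bracket: H₀ sin φ sin δ + cos φ cos δ sin H₀ = 0.8791×0.94665×-0.21220 + 0.32227×0.97723×0.77015 = -0.176593 + 0.242545 = 0.065952.
Q̄ = (S₀/π) × [bracket] = (2319/π) × 0.065952 = 48.683 W/m².
Ratio Q̄_A / Q̄_B = 275.67 / 48.683 = 5.663.

Q̄_A / Q̄_B ≈ 5.66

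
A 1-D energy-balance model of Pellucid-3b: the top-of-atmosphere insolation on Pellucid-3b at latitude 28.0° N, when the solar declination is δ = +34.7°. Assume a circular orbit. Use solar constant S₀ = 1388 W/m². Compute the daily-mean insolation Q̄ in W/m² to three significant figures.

Q̄ ≈ 528 W/m²

cos H₀ = −tan(+28.0°) tan(+34.700°) = -0.3682, H₀ = 1.9478 rad.
Bracket: H₀ sin φ sin δ + cos φ cos δ sin H₀ = 1.9478×0.46947×0.56928 + 0.88295×0.82214×0.92976 = 0.520569 + 0.674921 = 1.195490.
Q̄ = (S₀/π) × [bracket] = (1388/π) × 1.195490 = 528.2 W/m².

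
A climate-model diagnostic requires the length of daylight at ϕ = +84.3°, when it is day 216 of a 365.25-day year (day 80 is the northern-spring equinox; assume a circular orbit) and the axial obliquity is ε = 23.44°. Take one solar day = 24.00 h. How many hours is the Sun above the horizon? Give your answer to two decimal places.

Solar longitude: L_s = 360° × (216 − 80)/365.25 = 134.045°.
sin δ = sin 23.44° × sin 134.045° = 0.28593, so δ = +16.614°.
Sunrise equation: cos h₀ = −tan ϕ · tan δ = -2.9894 ≤ −1, so the Sun never sets (polar day) and h₀ = π.
Daylight = 2h₀/(2π) × 24.00 h = (3.1416/π) × 24.00 = 24.00 h.

24.00 h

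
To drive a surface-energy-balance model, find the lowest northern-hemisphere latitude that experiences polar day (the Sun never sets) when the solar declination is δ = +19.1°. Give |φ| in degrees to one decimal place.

Polar day requires cos H₀ = −tan φ tan δ ≤ −1, i.e. tan φ tan δ ≥ 1.
The boundary is |tan φ| · |tan δ| = 1, so |φ| = 90° − |δ| = 90° − 19.1° = 70.9° in the northern hemisphere.

|φ| = 70.9°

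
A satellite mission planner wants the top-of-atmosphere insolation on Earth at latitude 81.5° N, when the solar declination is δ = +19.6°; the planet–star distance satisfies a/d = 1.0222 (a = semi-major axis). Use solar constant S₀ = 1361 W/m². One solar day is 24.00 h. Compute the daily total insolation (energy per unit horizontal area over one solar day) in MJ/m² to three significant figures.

40.8 MJ/m²

cos H₀ = −tan(+81.5°) tan(+19.600°) = -2.3826 ≤ −1 ⇒ polar day, H₀ = π.
Bracket: H₀ sin φ sin δ + cos φ cos δ sin H₀ = 3.1416×0.98902×0.33545 + 0.14781×0.94206×0.00000 = 1.042278 + 0.000000 = 1.042278.
Inverse-square distance factor (a/d)² = 1.0222² = 1.044893.
Q̄ = (S₀/π) × 1.044893 × [bracket] = (1361/π) × 1.044893 × 1.042278 = 471.81 W/m².
Daily total = Q̄ × 24.00 h × 3600 s/h = 471.81 × 24.00 × 3600 / 10⁶ = 40.76 MJ/m².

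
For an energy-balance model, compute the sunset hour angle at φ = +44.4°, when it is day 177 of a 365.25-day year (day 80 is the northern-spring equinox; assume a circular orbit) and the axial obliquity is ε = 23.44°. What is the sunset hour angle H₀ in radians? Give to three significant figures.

H₀ = 2.01 rad

Solar longitude: λ_s = 360° × (177 − 80)/365.25 = 95.606°.
sin δ = sin 23.44° × sin 95.606° = 0.39589, so δ = +23.321°.
cos H₀ = −tan φ · tan δ = −tan(+44.4°) × tan(+23.321°) = -0.4222, so H₀ = 2.0066 rad = 114.97°.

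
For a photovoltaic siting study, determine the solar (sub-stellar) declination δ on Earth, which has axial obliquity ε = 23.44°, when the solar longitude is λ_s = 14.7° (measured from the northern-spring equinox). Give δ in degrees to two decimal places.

δ = +5.79°

sin δ = sin ε · sin λ_s = sin 23.44° × sin 14.7° = 0.100942.
δ = arcsin(0.100942) = +5.79°.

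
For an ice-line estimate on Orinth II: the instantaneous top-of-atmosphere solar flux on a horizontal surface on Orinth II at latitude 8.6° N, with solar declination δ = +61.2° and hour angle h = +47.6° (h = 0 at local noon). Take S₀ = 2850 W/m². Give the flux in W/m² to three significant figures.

1.29e+03 W/m²

cos θ_z = sin φ sin δ + cos φ cos δ cos h = 0.131039 + 0.321195 = 0.452234.
Flux = S₀ · cos θ_z = 2850 × 0.452234 = 1289 W/m².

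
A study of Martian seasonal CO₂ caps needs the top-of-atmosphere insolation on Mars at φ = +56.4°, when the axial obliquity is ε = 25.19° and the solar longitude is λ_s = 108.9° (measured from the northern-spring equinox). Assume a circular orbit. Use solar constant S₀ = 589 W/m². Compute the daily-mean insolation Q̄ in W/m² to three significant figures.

Solar declination: sin δ = sin ε · sin λ_s = sin 25.19° × sin 108.9° = 0.40267, so δ = +23.745°.
cos H₀ = −tan(+56.4°) tan(+23.745°) = -0.6621, H₀ = 2.2944 rad.
Bracket: H₀ sin φ sin δ + cos φ cos δ sin H₀ = 2.2944×0.83292×0.40267 + 0.55339×0.91534×0.74939 = 0.769523 + 0.379596 = 1.149119.
Q̄ = (S₀/π) × [bracket] = (589/π) × 1.149119 = 215.4 W/m².

Q̄ ≈ 215 W/m²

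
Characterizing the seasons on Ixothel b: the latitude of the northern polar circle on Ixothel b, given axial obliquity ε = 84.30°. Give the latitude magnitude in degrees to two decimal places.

5.70°

The polar circle is the lowest latitude that experiences at least one full rotation of continuous daylight at the northern-summer solstice; it lies at |φ| = 90° − ε = 90° − 84.30° = 5.70°.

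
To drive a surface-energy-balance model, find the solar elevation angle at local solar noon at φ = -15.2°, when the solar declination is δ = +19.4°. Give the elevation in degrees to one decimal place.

At local noon the hour angle is zero, so the zenith angle equals |φ − δ| = |-15.2° − (+19.400°)| = 34.600°.
Elevation = 90° − 34.600° = 55.4°.

55.4°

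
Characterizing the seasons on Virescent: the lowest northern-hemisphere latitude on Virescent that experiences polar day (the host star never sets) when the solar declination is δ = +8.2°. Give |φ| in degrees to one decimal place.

Polar day requires cos H₀ = −tan φ tan δ ≤ −1, i.e. tan φ tan δ ≥ 1.
The boundary is |tan φ| · |tan δ| = 1, so |φ| = 90° − |δ| = 90° − 8.2° = 81.8° in the northern hemisphere.

|φ| = 81.8°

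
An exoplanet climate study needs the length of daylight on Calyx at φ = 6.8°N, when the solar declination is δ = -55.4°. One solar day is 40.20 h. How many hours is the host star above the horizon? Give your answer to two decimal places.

17.88 h

cos H₀ = −tan φ · tan δ = −tan(+6.8°) × tan(-55.400°) = 0.1729, so H₀ = 1.3971 rad = 80.05°.
Daylight = 2H₀/(2π) × 40.20 h = (1.3971/π) × 40.20 = 17.88 h.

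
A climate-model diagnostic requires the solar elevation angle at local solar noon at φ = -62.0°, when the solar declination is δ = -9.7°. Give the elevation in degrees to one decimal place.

37.7°

At local noon the hour angle is zero, so the zenith angle equals |φ − δ| = |-62.0° − (-9.700°)| = 52.300°.
Elevation = 90° − 52.300° = 37.7°.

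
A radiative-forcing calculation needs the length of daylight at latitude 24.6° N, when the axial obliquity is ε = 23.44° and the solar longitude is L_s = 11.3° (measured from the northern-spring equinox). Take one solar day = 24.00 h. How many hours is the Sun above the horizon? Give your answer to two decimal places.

12.27 h

Solar declination: sin δ = sin ε · sin L_s = sin 23.44° × sin 11.3° = 0.07795, so δ = +4.470°.
cos h₀ = −tan ϕ · tan δ = −tan(+24.6°) × tan(+4.470°) = -0.0358, so h₀ = 1.6066 rad = 92.05°.
Daylight = 2h₀/(2π) × 24.00 h = (1.6066/π) × 24.00 = 12.27 h.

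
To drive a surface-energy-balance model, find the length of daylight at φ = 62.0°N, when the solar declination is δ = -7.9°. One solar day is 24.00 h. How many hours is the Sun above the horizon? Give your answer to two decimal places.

cos H₀ = −tan φ · tan δ = −tan(+62.0°) × tan(-7.900°) = 0.2610, so H₀ = 1.3068 rad = 74.87°.
Daylight = 2H₀/(2π) × 24.00 h = (1.3068/π) × 24.00 = 9.98 h.

9.98 h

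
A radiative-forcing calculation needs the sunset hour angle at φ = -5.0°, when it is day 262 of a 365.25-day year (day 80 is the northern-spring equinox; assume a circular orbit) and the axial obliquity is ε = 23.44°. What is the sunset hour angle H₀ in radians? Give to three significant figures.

H₀ = 1.57 rad

Solar longitude: λ_s = 360° × (262 − 80)/365.25 = 179.384°.
sin δ = sin 23.44° × sin 179.384° = 0.00428, so δ = +0.245°.
cos H₀ = −tan φ · tan δ = −tan(-5.0°) × tan(+0.245°) = 0.0004, so H₀ = 1.5704 rad = 89.98°.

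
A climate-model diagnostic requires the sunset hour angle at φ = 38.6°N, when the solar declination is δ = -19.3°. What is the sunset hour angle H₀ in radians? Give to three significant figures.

cos H₀ = −tan φ · tan δ = −tan(+38.6°) × tan(-19.300°) = 0.2796, so H₀ = 1.2875 rad = 73.77°.

H₀ = 1.29 rad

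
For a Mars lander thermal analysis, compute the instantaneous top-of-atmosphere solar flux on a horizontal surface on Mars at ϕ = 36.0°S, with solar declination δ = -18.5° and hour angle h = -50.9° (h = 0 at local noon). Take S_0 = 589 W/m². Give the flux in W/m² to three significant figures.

cos θ_z = sin ϕ sin δ + cos ϕ cos δ cos h = 0.186507 + 0.483861 = 0.670368.
Flux = S_0 · cos θ_z = 589 × 0.670368 = 394.8 W/m².

395 W/m²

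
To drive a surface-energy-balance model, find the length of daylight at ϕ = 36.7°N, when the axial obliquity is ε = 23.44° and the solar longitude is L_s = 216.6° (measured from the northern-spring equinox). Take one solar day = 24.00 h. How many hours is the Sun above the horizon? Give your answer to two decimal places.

10.60 h

Solar declination: sin δ = sin ε · sin L_s = sin 23.44° × sin 216.6° = -0.23717, so δ = -13.720°.
cos h₀ = −tan ϕ · tan δ = −tan(+36.7°) × tan(-13.720°) = 0.1820, so h₀ = 1.3878 rad = 79.52°.
Daylight = 2h₀/(2π) × 24.00 h = (1.3878/π) × 24.00 = 10.60 h.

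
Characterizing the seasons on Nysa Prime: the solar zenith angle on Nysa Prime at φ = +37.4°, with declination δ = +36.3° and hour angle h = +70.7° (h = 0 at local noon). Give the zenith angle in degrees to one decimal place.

cos θ_z = sin φ sin δ + cos φ cos δ cos h = 0.359575 + 0.211609 = 0.571184.
θ_z = arccos(0.571184) = 55.2°.

θ_z = 55.2°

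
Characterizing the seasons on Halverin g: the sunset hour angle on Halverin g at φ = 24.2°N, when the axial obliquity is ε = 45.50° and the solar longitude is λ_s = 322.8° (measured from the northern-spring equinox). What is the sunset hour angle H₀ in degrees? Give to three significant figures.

Solar declination: sin δ = sin ε · sin λ_s = sin 45.50° × sin 322.8° = -0.43123, so δ = -25.546°.
cos H₀ = −tan φ · tan δ = −tan(+24.2°) × tan(-25.546°) = 0.2148, so H₀ = 1.3543 rad = 77.60°.

H₀ = 77.6°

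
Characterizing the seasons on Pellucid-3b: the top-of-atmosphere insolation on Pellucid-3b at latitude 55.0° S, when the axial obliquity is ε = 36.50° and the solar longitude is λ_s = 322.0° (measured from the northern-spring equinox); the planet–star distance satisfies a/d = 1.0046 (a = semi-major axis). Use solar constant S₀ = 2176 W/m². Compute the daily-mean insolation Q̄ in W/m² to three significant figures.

Q̄ ≈ 763 W/m²

Solar declination: sin δ = sin ε · sin λ_s = sin 36.50° × sin 322.0° = -0.36621, so δ = -21.482°.
cos H₀ = −tan(-55.0°) tan(-21.482°) = -0.5620, H₀ = 2.1677 rad.
Bracket: H₀ sin φ sin δ + cos φ cos δ sin H₀ = 2.1677×-0.81915×-0.36621 + 0.57358×0.93053×0.82711 = 0.650269 + 0.441456 = 1.091725.
Inverse-square distance factor (a/d)² = 1.0046² = 1.009221.
Q̄ = (S₀/π) × 1.009221 × [bracket] = (2176/π) × 1.009221 × 1.091725 = 763.1 W/m².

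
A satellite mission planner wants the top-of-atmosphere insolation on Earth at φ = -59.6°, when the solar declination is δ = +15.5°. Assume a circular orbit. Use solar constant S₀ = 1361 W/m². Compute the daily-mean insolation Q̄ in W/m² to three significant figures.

Q̄ ≈ 78.5 W/m²

cos H₀ = −tan(-59.6°) tan(+15.500°) = 0.4727, H₀ = 1.0785 rad.
Bracket: H₀ sin φ sin δ + cos φ cos δ sin H₀ = 1.0785×-0.86251×0.26724 + 0.50603×0.96363×0.88123 = -0.248591 + 0.429710 = 0.181119.
Q̄ = (S₀/π) × [bracket] = (1361/π) × 0.181119 = 78.46 W/m².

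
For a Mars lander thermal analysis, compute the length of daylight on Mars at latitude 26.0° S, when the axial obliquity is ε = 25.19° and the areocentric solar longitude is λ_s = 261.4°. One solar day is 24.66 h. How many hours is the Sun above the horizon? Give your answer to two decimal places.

14.12 h

sin δ = sin 25.19° × sin 261.4° = -0.42084, so δ = -24.887°.
cos H₀ = −tan φ · tan δ = −tan(-26.0°) × tan(-24.887°) = -0.2263, so H₀ = 1.7990 rad = 103.08°.
Daylight = 2H₀/(2π) × 24.66 h = (1.7990/π) × 24.66 = 14.12 h.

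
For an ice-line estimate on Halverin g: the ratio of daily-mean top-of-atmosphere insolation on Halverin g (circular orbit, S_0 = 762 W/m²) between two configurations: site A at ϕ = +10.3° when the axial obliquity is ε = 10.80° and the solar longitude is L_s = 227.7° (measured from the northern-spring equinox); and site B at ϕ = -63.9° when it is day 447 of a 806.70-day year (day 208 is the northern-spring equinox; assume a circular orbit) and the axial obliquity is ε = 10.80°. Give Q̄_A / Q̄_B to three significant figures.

— Configuration A (ϕ=+10.3°):
Solar declination: sin δ = sin ε · sin L_s = sin 10.80° × sin 227.7° = -0.13859, so δ = -7.966°.
cos h₀ = −tan(+10.3°) tan(-7.966°) = 0.0254, h₀ = 1.5454 rad.
Bracket: h₀ sin ϕ sin δ + cos ϕ cos δ sin h₀ = 1.5454×0.17880×-0.13859 + 0.98389×0.99035×0.99968 = -0.038295 + 0.974084 = 0.935789.
Q̄ = (S_0/π) × [bracket] = (762/π) × 0.935789 = 226.98 W/m².
— Configuration B (ϕ=-63.9°):
Solar longitude: L_s = 360° × (447 − 208)/806.70 = 106.657°.
sin δ = sin 10.80° × sin 106.657° = 0.17952, so δ = +10.342°.
cos h₀ = −tan(-63.9°) tan(+10.342°) = 0.3725, h₀ = 1.1891 rad.
Bracket: h₀ sin ϕ sin δ + cos ϕ cos δ sin h₀ = 1.1891×-0.89803×0.17952 + 0.43994×0.98375×0.92803 = -0.191700 + 0.401643 = 0.209943.
Q̄ = (S_0/π) × [bracket] = (762/π) × 0.209943 = 50.922 W/m².
Ratio Q̄_A / Q̄_B = 226.98 / 50.922 = 4.457.

Q̄_A / Q̄_B ≈ 4.46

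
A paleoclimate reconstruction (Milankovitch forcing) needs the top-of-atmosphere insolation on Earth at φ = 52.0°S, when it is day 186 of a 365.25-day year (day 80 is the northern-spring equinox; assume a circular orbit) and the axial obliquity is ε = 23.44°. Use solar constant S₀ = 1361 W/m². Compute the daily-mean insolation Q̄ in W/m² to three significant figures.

Solar longitude: λ_s = 360° × (186 − 80)/365.25 = 104.476°.
sin δ = sin 23.44° × sin 104.476° = 0.38516, so δ = +22.654°.
cos H₀ = −tan(-52.0°) tan(+22.654°) = 0.5342, H₀ = 1.0072 rad.
Bracket: H₀ sin φ sin δ + cos φ cos δ sin H₀ = 1.0072×-0.78801×0.38516 + 0.61566×0.92285×0.84536 = -0.305695 + 0.480301 = 0.174606.
Q̄ = (S₀/π) × [bracket] = (1361/π) × 0.174606 = 75.64 W/m².

Q̄ ≈ 75.6 W/m²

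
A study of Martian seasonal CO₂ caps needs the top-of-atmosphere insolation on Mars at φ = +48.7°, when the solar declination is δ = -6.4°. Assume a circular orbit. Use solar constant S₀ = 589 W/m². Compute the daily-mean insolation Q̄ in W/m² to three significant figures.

cos H₀ = −tan(+48.7°) tan(-6.400°) = 0.1277, H₀ = 1.4428 rad.
Bracket: H₀ sin φ sin δ + cos φ cos δ sin H₀ = 1.4428×0.75126×-0.11147 + 0.66000×0.99377×0.99182 = -0.120824 + 0.650523 = 0.529699.
Q̄ = (S₀/π) × [bracket] = (589/π) × 0.529699 = 99.31 W/m².

Q̄ ≈ 99.3 W/m²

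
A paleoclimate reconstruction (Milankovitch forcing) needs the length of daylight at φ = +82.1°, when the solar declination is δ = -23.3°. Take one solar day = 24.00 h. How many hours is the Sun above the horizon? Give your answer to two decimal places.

0.00 h

cos H₀ = −tan φ · tan δ = 3.1037 ≥ 1, so the Sun never rises (polar night) and H₀ = 0.
Daylight = 2H₀/(2π) × 24.00 h = (0.0000/π) × 24.00 = 0.00 h.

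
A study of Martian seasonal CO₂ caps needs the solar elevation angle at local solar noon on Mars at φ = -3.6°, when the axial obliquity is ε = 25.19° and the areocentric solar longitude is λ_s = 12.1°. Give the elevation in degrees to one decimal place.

sin δ = sin 25.19° × sin 12.1° = 0.08922, so δ = +5.119°.
At local noon the hour angle is zero, so the zenith angle equals |φ − δ| = |-3.6° − (+5.119°)| = 8.719°.
Elevation = 90° − 8.719° = 81.3°.

81.3°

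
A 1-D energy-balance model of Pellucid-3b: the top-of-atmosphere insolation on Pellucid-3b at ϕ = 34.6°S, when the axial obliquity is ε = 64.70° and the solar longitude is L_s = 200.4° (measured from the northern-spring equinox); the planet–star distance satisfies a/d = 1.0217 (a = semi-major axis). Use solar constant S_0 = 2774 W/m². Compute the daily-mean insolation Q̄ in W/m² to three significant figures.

Q̄ ≈ 998 W/m²

Solar declination: sin δ = sin ε · sin L_s = sin 64.70° × sin 200.4° = -0.31514, so δ = -18.369°.
cos h₀ = −tan(-34.6°) tan(-18.369°) = -0.2291, h₀ = 1.8019 rad.
Bracket: h₀ sin ϕ sin δ + cos ϕ cos δ sin h₀ = 1.8019×-0.56784×-0.31514 + 0.82314×0.94905×0.97341 = 0.322448 + 0.760429 = 1.082877.
Inverse-square distance factor (a/d)² = 1.0217² = 1.043871.
Q̄ = (S_0/π) × 1.043871 × [bracket] = (2774/π) × 1.043871 × 1.082877 = 998.1 W/m².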